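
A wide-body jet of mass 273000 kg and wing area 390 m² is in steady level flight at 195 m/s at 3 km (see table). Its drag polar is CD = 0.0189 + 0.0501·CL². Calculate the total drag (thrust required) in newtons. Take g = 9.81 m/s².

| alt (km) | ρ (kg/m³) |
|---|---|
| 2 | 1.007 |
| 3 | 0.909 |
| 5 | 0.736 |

D = 1.81×10^5 N

At 3 km, from the table: ρ = 0.909 kg/m³.
Weight W = mg = 273000 × 9.81 = 2.6781×10^6 N; in level flight L = W.
Dynamic pressure q = 0.5 × 0.909 × 195² = 17280 Pa.
CL = 2W/(ρv²S) = 2×2.6781×10^6/(0.909×195²×390) = 0.3973.
CD = 0.0189 + 0.0501 × 0.3973² = 0.02681.
D = q·S·CD = 17280 × 390 × 0.02681 = 1.807×10^5 N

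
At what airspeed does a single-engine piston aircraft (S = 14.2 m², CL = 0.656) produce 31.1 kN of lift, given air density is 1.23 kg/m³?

v = 73.7 m/s

L = ½ρv²S·CL ⇒ v = √(2L/(ρ·S·CL))
v = √(2 × 31100 / (1.23 × 14.2 × 0.656)) = √5429 = 73.7 m/s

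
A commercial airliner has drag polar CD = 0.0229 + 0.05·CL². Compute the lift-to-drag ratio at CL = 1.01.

L/D = 13.7

CD = 0.0229 + 0.05 × 1.01² = 0.0739
L/D = CL/CD = 1.01 / 0.0739 = 13.7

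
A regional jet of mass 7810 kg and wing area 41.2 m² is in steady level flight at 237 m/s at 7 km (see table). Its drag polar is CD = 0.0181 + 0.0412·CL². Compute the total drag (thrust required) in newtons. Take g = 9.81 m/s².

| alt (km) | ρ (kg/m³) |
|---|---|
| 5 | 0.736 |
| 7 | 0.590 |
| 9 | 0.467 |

At 7 km, from the table: ρ = 0.590 kg/m³.
In steady level flight, lift balances weight: W = mg = 7810 × 9.81 = 76616 N.
q = ½ρv² = ½ × 0.59 × 237² = 16570 Pa.
CL = W/(q·S) = 76616 / (16570 × 41.2) = 0.1122.
CD = 0.0181 + 0.0412 × 0.1122² = 0.01862.
D = q·S·CD = 16570 × 41.2 × 0.01862 = 12710 N

D = 12700 N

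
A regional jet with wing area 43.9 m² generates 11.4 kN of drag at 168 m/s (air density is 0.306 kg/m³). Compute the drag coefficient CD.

From D = ½ρv²S·CD, rearranging gives CD = 2D/(ρv²S).
CD = 2 × 11400 / (0.306 × 168² × 43.9) = 0.0601

CD = 0.0601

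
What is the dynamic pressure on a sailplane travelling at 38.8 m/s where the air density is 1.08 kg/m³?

q = 813 Pa

q = ½ρv² = ½ × 1.08 × 38.8² = 813 Pa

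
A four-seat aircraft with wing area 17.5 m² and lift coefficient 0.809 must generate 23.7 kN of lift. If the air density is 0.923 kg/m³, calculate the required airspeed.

L = ½ρv²S·CL ⇒ v = √(2L/(ρ·S·CL))
v = √(2 × 23700 / (0.923 × 17.5 × 0.809)) = √3627 = 60.2 m/s

v = 60.2 m/s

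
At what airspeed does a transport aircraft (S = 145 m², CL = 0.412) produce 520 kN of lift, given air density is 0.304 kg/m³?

L = ½ρv²S·CL ⇒ v = √(2L/(ρ·S·CL))
v = √(2 × 5.2×10^5 / (0.304 × 145 × 0.412)) = √57270 = 239 m/s

v = 239 m/s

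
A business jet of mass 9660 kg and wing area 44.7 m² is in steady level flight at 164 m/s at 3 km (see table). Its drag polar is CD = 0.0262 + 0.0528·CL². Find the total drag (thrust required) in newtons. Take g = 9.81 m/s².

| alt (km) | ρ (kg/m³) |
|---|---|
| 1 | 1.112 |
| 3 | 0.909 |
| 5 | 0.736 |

At 3 km, from the table: ρ = 0.909 kg/m³.
Weight W = mg = 9660 × 9.81 = 94765 N; in level flight L = W.
Dynamic pressure q = 0.5 × 0.909 × 164² = 12220 Pa.
CL = 2W/(ρv²S) = 2×94765/(0.909×164²×44.7) = 0.1734.
CD = 0.0262 + 0.0528 × 0.1734² = 0.02779.
D = q·S·CD = 12220 × 44.7 × 0.02779 = 15180 N

D = 15200 N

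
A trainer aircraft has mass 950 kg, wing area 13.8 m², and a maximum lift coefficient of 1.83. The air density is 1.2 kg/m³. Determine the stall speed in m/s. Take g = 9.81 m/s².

At stall, lift equals weight: L = W = m·g = 950 × 9.81 = 9320 N.
From L = ½ρV²S·CL,max = W: V_stall = √(2W/(ρSCL,max)) = √(2·9320/(1.2·13.8·1.83))
V_stall = √615.1 = 24.8 m/s

V_stall = 24.8 m/s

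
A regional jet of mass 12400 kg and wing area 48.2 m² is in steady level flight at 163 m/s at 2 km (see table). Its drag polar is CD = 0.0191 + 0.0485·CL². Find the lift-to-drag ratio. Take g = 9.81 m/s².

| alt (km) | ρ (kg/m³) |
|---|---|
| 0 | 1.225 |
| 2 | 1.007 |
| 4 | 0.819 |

L/D = 9.06

At 2 km, from the table: ρ = 1.007 kg/m³.
Level flight ⇒ L = W = m·g = 12400 × 9.81 = 1.2164×10^5 N.
Dynamic pressure q = 0.5 × 1.007 × 163² = 13380 Pa.
CL = W/(q·S) = 1.2164×10^5 / (13380 × 48.2) = 0.1887.
CD = 0.0191 + 0.0485 × 0.1887² = 0.02083.
L/D = CL/CD = 0.1887 / 0.02083 = 9.06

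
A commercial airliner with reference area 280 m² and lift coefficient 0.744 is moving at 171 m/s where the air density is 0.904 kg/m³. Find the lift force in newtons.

L = ½ρv²S·CL = ½ × 0.904 × 171² × 280 × 0.744 = 2.75×10^6 N ≈ 2750 kN

L = 2.75×10^6 N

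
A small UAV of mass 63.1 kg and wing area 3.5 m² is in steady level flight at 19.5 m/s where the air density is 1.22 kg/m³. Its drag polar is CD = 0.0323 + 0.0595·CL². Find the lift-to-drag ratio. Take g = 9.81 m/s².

Weight W = mg = 63.1 × 9.81 = 619.01 N; in level flight L = W.
Dynamic pressure q = 0.5 × 1.22 × 19.5² = 232 Pa.
CL = 2W/(ρv²S) = 2×619.01/(1.22×19.5²×3.5) = 0.7625.
CD = 0.0323 + 0.0595 × 0.7625² = 0.06689.
L/D = CL/CD = 0.7625 / 0.06689 = 11.4

L/D = 11.4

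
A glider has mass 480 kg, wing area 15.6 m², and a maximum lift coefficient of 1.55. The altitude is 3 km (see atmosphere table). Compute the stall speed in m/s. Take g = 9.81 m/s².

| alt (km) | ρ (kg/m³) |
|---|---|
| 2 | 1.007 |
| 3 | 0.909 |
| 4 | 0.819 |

At 3 km, from the table: ρ = 0.909 kg/m³.
Weight W = mg = 480 × 9.81 = 4709 N.
From L = ½ρV²S·CL,max = W: V_stall = √(2W/(ρSCL,max)) = √(2·4709/(0.909·15.6·1.55))
V_stall = √428.5 = 20.7 m/s

V_stall = 20.7 m/s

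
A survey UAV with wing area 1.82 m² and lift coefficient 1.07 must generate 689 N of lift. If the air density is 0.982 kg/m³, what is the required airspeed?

v = 26.8 m/s

L = ½ρv²S·CL ⇒ v = √(2L/(ρ·S·CL))
v = √(2 × 689 / (0.982 × 1.82 × 1.07)) = √720.6 = 26.8 m/s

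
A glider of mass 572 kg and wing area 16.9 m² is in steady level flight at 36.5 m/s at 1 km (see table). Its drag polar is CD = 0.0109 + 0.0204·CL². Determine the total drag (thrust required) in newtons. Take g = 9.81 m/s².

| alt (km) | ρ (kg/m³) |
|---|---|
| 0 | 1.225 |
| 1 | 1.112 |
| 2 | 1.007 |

At 1 km, from the table: ρ = 1.112 kg/m³.
Level flight ⇒ L = W = m·g = 572 × 9.81 = 5611.3 N.
q = ½ρv² = ½ × 1.112 × 36.5² = 740.7 Pa.
Required CL = L/(qS) = 5611.3/(740.7·16.9) = 0.4482.
CD = 0.0109 + 0.0204 × 0.4482² = 0.015.
D = q·S·CD = 740.7 × 16.9 × 0.015 = 187.8 N

D = 188 N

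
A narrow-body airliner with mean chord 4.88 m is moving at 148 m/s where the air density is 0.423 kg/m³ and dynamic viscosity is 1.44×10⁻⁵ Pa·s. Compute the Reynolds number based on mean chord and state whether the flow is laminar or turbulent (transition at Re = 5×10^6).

Re = ρ·v·c/μ = 0.423 × 148 × 4.88 / (1.44×10⁻⁵) = 2.12×10^7
Since 2.12×10^7 > 5×10^6, the flow is turbulent.

Re = 2.12×10^7 (turbulent)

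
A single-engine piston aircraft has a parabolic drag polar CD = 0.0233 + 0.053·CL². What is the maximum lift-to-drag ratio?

For CD = CD0 + K·CL², (L/D)max occurs at CL* = √(CD0/K) and equals 1/(2√(K·CD0)).
(L/D)max = 1/(2√(0.053 × 0.0233)) = 1/(2 × 0.03514) = 14.2

(L/D)max = 14.2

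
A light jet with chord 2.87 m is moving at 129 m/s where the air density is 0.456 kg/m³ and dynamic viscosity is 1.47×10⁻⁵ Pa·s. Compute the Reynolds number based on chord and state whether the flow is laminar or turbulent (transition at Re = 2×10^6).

Re = ρ·v·c/μ = 0.456 × 129 × 2.87 / (1.47×10⁻⁵) = 1.15×10^7
Since 1.15×10^7 > 2×10^6, the flow is turbulent.

Re = 1.15×10^7 (turbulent)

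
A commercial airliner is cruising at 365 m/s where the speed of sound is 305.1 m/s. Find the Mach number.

M = 1.2

M = v/a = 365 / 305.1 = 1.2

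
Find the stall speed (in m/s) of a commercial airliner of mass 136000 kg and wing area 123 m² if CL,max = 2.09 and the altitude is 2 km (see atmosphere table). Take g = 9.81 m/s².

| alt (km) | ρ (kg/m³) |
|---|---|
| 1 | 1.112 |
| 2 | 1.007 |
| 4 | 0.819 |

V_stall = 102 m/s

At 2 km, from the table: ρ = 1.007 kg/m³.
Weight W = mg = 136000 × 9.81 = 1.334×10^6 N.
V_stall = √(2W/(ρ·S·CL,max)) = √(2 × 1.334×10^6 / (1.007 × 123 × 2.09))
V_stall = √10310 = 102 m/s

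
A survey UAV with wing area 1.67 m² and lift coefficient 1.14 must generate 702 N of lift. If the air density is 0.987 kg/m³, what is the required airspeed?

v = 27.3 m/s

L = ½ρv²S·CL ⇒ v = √(2L/(ρ·S·CL))
v = √(2 × 702 / (0.987 × 1.67 × 1.14)) = √747.2 = 27.3 m/s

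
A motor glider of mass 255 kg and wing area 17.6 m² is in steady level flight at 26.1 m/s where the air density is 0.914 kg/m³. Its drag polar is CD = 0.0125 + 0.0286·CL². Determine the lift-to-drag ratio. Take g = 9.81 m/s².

Level flight ⇒ L = W = m·g = 255 × 9.81 = 2501.6 N.
Dynamic pressure q = 0.5 × 0.914 × 26.1² = 311.3 Pa.
Required CL = L/(qS) = 2501.6/(311.3·17.6) = 0.4566.
CD = 0.0125 + 0.0286 × 0.4566² = 0.01846.
L/D = CL/CD = 0.4566 / 0.01846 = 24.7

L/D = 24.7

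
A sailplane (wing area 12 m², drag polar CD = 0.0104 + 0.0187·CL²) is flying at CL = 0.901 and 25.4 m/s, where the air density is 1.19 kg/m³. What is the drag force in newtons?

D = 118 N

CD = 0.0104 + 0.0187 × 0.901² = 0.02558
D = ½ρv²S·CD = ½ × 1.19 × 25.4² × 12 × 0.02558 = 118 N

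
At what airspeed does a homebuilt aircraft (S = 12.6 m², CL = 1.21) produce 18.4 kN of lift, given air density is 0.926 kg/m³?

v = 51.1 m/s

L = ½ρv²S·CL ⇒ v = √(2L/(ρ·S·CL))
v = √(2 × 18400 / (0.926 × 12.6 × 1.21)) = √2607 = 51.1 m/s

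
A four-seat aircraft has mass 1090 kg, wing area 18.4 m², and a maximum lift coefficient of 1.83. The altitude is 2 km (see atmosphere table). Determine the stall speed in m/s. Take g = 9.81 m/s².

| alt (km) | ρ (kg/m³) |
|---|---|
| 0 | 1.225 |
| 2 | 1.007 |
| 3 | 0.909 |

V_stall = 25.1 m/s

At 2 km, from the table: ρ = 1.007 kg/m³.
At stall, lift equals weight: L = W = m·g = 1090 × 9.81 = 10690 N.
From L = ½ρV²S·CL,max = W: V_stall = √(2W/(ρSCL,max)) = √(2·10690/(1.007·18.4·1.83))
V_stall = √630.7 = 25.1 m/s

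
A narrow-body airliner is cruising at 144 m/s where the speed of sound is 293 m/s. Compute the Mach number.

M = 0.491

M = v/a = 144 / 293 = 0.491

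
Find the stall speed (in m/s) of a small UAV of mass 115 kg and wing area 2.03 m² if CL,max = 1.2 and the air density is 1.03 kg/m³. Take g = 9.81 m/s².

V_stall = 30 m/s

Stall occurs when L = W at CL,max. W = mg = 115 × 9.81 = 1128 N.
From L = ½ρV²S·CL,max = W: V_stall = √(2W/(ρSCL,max)) = √(2·1128/(1.03·2.03·1.2))
V_stall = √899.3 = 30 m/s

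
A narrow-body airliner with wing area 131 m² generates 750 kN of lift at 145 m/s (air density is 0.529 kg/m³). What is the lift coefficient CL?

CL = 1.03

From L = ½ρv²S·CL, rearranging gives CL = 2L/(ρv²S).
CL = 2 × 7.5×10^5 / (0.529 × 145² × 131) = 1.03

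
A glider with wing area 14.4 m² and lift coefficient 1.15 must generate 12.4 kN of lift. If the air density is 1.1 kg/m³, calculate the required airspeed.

v = 36.9 m/s

L = ½ρv²S·CL ⇒ v = √(2L/(ρ·S·CL))
v = √(2 × 12400 / (1.1 × 14.4 × 1.15)) = √1361 = 36.9 m/s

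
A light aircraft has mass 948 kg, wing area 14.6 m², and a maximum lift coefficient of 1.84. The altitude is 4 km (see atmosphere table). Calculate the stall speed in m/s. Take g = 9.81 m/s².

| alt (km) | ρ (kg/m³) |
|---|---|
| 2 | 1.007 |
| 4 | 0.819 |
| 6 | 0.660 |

V_stall = 29.1 m/s

At 4 km, from the table: ρ = 0.819 kg/m³.
Stall occurs when L = W at CL,max. W = mg = 948 × 9.81 = 9300 N.
V_stall = √(2W/(ρ·S·CL,max)) = √(2 × 9300 / (0.819 × 14.6 × 1.84))
V_stall = √845.4 = 29.1 m/s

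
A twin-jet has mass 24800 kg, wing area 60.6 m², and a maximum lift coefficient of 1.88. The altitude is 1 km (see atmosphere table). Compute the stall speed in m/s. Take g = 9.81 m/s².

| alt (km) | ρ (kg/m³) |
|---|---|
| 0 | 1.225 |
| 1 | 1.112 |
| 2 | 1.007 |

At 1 km, from the table: ρ = 1.112 kg/m³.
Stall occurs when L = W at CL,max. W = mg = 24800 × 9.81 = 2.433×10^5 N.
From L = ½ρV²S·CL,max = W: V_stall = √(2W/(ρSCL,max)) = √(2·2.433×10^5/(1.112·60.6·1.88))
V_stall = √3841 = 62 m/s

V_stall = 62 m/s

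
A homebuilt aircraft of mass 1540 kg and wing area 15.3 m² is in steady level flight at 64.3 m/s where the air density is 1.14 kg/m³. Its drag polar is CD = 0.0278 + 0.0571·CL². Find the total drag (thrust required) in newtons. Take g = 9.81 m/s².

In steady level flight, lift balances weight: W = mg = 1540 × 9.81 = 15107 N.
q = ½ρv² = ½ × 1.14 × 64.3² = 2357 Pa.
Required CL = L/(qS) = 15107/(2357·15.3) = 0.419.
CD = 0.0278 + 0.0571 × 0.419² = 0.03782.
D = q·S·CD = 2357 × 15.3 × 0.03782 = 1364 N

D = 1360 N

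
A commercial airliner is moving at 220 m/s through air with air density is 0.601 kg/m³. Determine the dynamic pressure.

q = ½ρv² = ½ × 0.601 × 220² = 14500 Pa

q = 14500 Pa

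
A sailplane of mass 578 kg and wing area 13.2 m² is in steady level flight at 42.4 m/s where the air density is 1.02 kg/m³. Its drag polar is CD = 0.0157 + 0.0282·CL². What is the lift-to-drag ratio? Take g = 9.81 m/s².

L/D = 21.4

Level flight ⇒ L = W = m·g = 578 × 9.81 = 5670.2 N.
Dynamic pressure q = 0.5 × 1.02 × 42.4² = 916.9 Pa.
CL = 2W/(ρv²S) = 2×5670.2/(1.02×42.4²×13.2) = 0.4685.
CD = 0.0157 + 0.0282 × 0.4685² = 0.02189.
L/D = CL/CD = 0.4685 / 0.02189 = 21.4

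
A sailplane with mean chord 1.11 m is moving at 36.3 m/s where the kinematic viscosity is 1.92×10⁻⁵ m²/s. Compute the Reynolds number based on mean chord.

Re = 2.1×10^6

Re = v·c/ν = 36.3 × 1.11 / (1.92×10⁻⁵) = 2.1×10^6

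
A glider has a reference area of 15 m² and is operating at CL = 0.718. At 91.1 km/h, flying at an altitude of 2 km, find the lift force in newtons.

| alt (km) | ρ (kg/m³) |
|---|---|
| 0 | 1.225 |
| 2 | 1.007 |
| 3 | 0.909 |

L = 3470 N

At 2 km, from the table: ρ = 1.007 kg/m³.
Convert speed: v = 91.1 km/h ÷ 3.6 = 25.31 m/s.
Dynamic pressure q = ½ρv² = ½ × 1.007 × 25.31² = 322.4 Pa.
L = q·S·CL = 322.4 × 15 × 0.718 = 3470 N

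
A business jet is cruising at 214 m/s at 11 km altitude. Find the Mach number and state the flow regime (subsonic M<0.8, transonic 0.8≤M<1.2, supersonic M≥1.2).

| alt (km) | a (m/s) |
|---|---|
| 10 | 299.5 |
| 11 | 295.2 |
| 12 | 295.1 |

M = 0.725 (subsonic)

At 11 km, from the table: a = 295.2 m/s.
M = v/a = 214 / 295.2 = 0.725
M = 0.725 → subsonic.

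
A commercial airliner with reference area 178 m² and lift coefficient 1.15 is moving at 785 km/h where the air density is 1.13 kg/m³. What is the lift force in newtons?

Convert speed: v = 785 km/h ÷ 3.6 = 218.1 m/s.
L = ½ρv²S·CL = ½ × 1.13 × 218.1² × 178 × 1.15 = 5.5×10^6 N ≈ 5500 kN

L = 5.5×10^6 N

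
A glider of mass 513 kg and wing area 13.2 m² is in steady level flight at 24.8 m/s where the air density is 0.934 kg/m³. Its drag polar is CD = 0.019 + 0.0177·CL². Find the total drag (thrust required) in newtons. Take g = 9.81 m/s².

Weight W = mg = 513 × 9.81 = 5032.5 N; in level flight L = W.
q = ½ρv² = ½ × 0.934 × 24.8² = 287.2 Pa.
CL = 2W/(ρv²S) = 2×5032.5/(0.934×24.8²×13.2) = 1.327.
CD = 0.019 + 0.0177 × 1.327² = 0.05019.
D = q·S·CD = 287.2 × 13.2 × 0.05019 = 190.3 N

D = 190 N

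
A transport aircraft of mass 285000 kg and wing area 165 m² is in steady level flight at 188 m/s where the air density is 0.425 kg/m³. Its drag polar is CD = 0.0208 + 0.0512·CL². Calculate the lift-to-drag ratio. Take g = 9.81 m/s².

In steady level flight, lift balances weight: W = mg = 285000 × 9.81 = 2.7958×10^6 N.
q = ½ρv² = ½ × 0.425 × 188² = 7511 Pa.
CL = 2W/(ρv²S) = 2×2.7958×10^6/(0.425×188²×165) = 2.256.
CD = 0.0208 + 0.0512 × 2.256² = 0.2814.
L/D = CL/CD = 2.256 / 0.2814 = 8.02

L/D = 8.02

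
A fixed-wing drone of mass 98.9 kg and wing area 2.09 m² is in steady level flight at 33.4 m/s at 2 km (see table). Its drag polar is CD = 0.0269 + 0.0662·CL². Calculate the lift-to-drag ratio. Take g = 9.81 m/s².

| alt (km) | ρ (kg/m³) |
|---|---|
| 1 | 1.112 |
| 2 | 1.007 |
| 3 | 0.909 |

At 2 km, from the table: ρ = 1.007 kg/m³.
Level flight ⇒ L = W = m·g = 98.9 × 9.81 = 970.21 N.
q = ½ρv² = ½ × 1.007 × 33.4² = 561.7 Pa.
Required CL = L/(qS) = 970.21/(561.7·2.09) = 0.8265.
CD = 0.0269 + 0.0662 × 0.8265² = 0.07212.
L/D = CL/CD = 0.8265 / 0.07212 = 11.5

L/D = 11.5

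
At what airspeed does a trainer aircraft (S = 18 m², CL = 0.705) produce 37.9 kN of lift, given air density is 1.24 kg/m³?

v = 69.4 m/s

L = ½ρv²S·CL ⇒ v = √(2L/(ρ·S·CL))
v = √(2 × 37900 / (1.24 × 18 × 0.705)) = √4817 = 69.4 m/s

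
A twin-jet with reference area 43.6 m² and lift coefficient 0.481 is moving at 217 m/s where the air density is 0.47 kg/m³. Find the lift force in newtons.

L = 2.32×10^5 N

Dynamic pressure q = ½ρv² = ½ × 0.47 × 217² = 11070 Pa.
L = q·S·CL = 11070 × 43.6 × 0.481 = 2.32×10^5 N ≈ 232 kN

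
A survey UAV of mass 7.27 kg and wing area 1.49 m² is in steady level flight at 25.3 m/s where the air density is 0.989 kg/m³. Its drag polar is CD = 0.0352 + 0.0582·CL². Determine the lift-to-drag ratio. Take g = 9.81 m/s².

Level flight ⇒ L = W = m·g = 7.27 × 9.81 = 71.319 N.
q = ½ρv² = ½ × 0.989 × 25.3² = 316.5 Pa.
Required CL = L/(qS) = 71.319/(316.5·1.49) = 0.1512.
CD = 0.0352 + 0.0582 × 0.1512² = 0.03653.
L/D = CL/CD = 0.1512 / 0.03653 = 4.14

L/D = 4.14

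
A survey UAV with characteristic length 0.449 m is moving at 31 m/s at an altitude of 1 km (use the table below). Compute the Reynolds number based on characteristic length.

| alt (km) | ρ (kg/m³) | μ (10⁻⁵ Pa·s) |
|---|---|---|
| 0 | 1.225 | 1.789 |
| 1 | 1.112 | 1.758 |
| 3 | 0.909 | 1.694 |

At 1 km, from the table: ρ = 1.112 kg/m³, μ = 1.758×10⁻⁵ Pa·s.
Re = ρ·v·c/μ = 1.112 × 31 × 0.449 / (1.758×10⁻⁵) = 8.8×10^5

Re = 8.8×10^5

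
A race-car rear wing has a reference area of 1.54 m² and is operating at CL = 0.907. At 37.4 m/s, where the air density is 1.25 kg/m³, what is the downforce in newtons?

L = 1220 N

Dynamic pressure q = ½ρv² = ½ × 1.25 × 37.4² = 874.2 Pa.
L = q·S·CL = 874.2 × 1.54 × 0.907 = 1220 N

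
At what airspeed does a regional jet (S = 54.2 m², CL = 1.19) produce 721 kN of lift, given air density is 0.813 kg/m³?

v = 166 m/s

L = ½ρv²S·CL ⇒ v = √(2L/(ρ·S·CL))
v = √(2 × 7.21×10^5 / (0.813 × 54.2 × 1.19)) = √27500 = 166 m/s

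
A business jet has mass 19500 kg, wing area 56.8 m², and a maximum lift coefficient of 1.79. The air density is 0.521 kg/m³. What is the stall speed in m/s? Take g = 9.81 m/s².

Weight W = mg = 19500 × 9.81 = 1.913×10^5 N.
From L = ½ρV²S·CL,max = W: V_stall = √(2W/(ρSCL,max)) = √(2·1.913×10^5/(0.521·56.8·1.79))
V_stall = √7223 = 85 m/s

V_stall = 85 m/s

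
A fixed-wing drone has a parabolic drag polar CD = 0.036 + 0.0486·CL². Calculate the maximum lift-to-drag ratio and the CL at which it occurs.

(L/D)max = 12, at CL = 0.861

For CD = CD0 + K·CL², (L/D)max occurs at CL* = √(CD0/K) and equals 1/(2√(K·CD0)).
(L/D)max = 1/(2√(0.0486 × 0.036)) = 1/(2 × 0.04183) = 12
CL* = √(0.036/0.0486) = 0.861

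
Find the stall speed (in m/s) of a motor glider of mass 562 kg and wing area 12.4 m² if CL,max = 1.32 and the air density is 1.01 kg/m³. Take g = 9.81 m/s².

V_stall = 25.8 m/s

Stall occurs when L = W at CL,max. W = mg = 562 × 9.81 = 5513 N.
V_stall = √(2W/(ρ·S·CL,max)) = √(2 × 5513 / (1.01 × 12.4 × 1.32))
V_stall = √667 = 25.8 m/s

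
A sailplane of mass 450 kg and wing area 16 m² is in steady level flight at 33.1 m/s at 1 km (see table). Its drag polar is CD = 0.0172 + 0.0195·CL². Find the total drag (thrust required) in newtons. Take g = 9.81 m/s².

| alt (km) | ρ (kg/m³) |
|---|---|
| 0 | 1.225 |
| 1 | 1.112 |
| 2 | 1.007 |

At 1 km, from the table: ρ = 1.112 kg/m³.
Weight W = mg = 450 × 9.81 = 4414.5 N; in level flight L = W.
q = ½ρv² = ½ × 1.112 × 33.1² = 609.2 Pa.
Required CL = L/(qS) = 4414.5/(609.2·16) = 0.4529.
CD = 0.0172 + 0.0195 × 0.4529² = 0.0212.
D = q·S·CD = 609.2 × 16 × 0.0212 = 206.6 N

D = 207 N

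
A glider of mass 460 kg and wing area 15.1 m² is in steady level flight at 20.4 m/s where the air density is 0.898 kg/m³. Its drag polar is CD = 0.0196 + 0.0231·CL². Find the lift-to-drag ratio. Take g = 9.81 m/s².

L/D = 20.3

In steady level flight, lift balances weight: W = mg = 460 × 9.81 = 4512.6 N.
q = ½ρv² = ½ × 0.898 × 20.4² = 186.9 Pa.
CL = W/(q·S) = 4512.6 / (186.9 × 15.1) = 1.599.
CD = 0.0196 + 0.0231 × 1.599² = 0.07869.
L/D = CL/CD = 1.599 / 0.07869 = 20.3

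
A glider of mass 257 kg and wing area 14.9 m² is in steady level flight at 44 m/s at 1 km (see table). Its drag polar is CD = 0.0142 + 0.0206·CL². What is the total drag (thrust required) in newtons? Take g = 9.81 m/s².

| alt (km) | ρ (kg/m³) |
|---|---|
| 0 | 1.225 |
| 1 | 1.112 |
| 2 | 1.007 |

D = 236 N

At 1 km, from the table: ρ = 1.112 kg/m³.
Level flight ⇒ L = W = m·g = 257 × 9.81 = 2521.2 N.
Dynamic pressure q = 0.5 × 1.112 × 44² = 1076 Pa.
CL = W/(q·S) = 2521.2 / (1076 × 14.9) = 0.1572.
CD = 0.0142 + 0.0206 × 0.1572² = 0.01471.
D = q·S·CD = 1076 × 14.9 × 0.01471 = 235.9 N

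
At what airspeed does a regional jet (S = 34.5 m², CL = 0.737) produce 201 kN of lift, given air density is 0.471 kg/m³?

v = 183 m/s

L = ½ρv²S·CL ⇒ v = √(2L/(ρ·S·CL))
v = √(2 × 2.01×10^5 / (0.471 × 34.5 × 0.737)) = √33570 = 183 m/s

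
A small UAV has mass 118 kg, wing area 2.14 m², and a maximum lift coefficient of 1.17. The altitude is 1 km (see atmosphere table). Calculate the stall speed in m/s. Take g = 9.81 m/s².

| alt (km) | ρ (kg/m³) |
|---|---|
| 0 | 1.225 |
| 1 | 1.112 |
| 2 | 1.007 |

At 1 km, from the table: ρ = 1.112 kg/m³.
Stall occurs when L = W at CL,max. W = mg = 118 × 9.81 = 1158 N.
V_stall = √(2W/(ρ·S·CL,max)) = √(2 × 1158 / (1.112 × 2.14 × 1.17))
V_stall = √831.5 = 28.8 m/s

V_stall = 28.8 m/s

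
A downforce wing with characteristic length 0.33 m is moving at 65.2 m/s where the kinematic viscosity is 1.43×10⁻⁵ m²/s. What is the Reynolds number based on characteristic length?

Re = v·c/ν = 65.2 × 0.33 / (1.43×10⁻⁵) = 1.5×10^6

Re = 1.5×10^6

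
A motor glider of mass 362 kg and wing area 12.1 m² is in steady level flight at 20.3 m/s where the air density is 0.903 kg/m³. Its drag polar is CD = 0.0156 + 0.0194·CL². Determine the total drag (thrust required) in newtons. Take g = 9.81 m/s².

D = 144 N

In steady level flight, lift balances weight: W = mg = 362 × 9.81 = 3551.2 N.
Dynamic pressure q = 0.5 × 0.903 × 20.3² = 186.1 Pa.
Required CL = L/(qS) = 3551.2/(186.1·12.1) = 1.577.
CD = 0.0156 + 0.0194 × 1.577² = 0.06387.
D = q·S·CD = 186.1 × 12.1 × 0.06387 = 143.8 N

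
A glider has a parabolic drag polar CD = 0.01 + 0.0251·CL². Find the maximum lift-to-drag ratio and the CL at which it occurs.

For CD = CD0 + K·CL², (L/D)max occurs at CL* = √(CD0/K) and equals 1/(2√(K·CD0)).
(L/D)max = 1/(2√(0.0251 × 0.01)) = 1/(2 × 0.01584) = 31.6
CL* = √(0.01/0.0251) = 0.631

(L/D)max = 31.6, at CL = 0.631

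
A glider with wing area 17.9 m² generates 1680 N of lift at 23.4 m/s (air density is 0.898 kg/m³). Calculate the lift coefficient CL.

From L = ½ρv²S·CL, rearranging gives CL = 2L/(ρv²S).
CL = 2 × 1680 / (0.898 × 23.4² × 17.9) = 0.382

CL = 0.382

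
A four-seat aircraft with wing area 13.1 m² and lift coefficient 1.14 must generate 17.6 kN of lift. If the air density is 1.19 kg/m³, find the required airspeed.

v = 44.5 m/s

L = ½ρv²S·CL ⇒ v = √(2L/(ρ·S·CL))
v = √(2 × 17600 / (1.19 × 13.1 × 1.14)) = √1981 = 44.5 m/s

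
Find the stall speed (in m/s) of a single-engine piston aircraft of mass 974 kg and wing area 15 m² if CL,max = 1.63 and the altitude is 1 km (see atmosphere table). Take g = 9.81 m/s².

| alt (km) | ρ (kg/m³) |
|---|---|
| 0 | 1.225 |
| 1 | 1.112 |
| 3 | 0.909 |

At 1 km, from the table: ρ = 1.112 kg/m³.
At stall, lift equals weight: L = W = m·g = 974 × 9.81 = 9555 N.
From L = ½ρV²S·CL,max = W: V_stall = √(2W/(ρSCL,max)) = √(2·9555/(1.112·15·1.63))
V_stall = √702.9 = 26.5 m/s

V_stall = 26.5 m/s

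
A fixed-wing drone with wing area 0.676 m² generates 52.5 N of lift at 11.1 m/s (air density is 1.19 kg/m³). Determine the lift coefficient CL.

From L = ½ρv²S·CL, rearranging gives CL = 2L/(ρv²S).
CL = 2 × 52.5 / (1.19 × 11.1² × 0.676) = 1.06

CL = 1.06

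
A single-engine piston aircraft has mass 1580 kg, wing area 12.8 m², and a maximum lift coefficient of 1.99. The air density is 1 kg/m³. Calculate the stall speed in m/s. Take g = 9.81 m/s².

V_stall = 34.9 m/s

At stall, lift equals weight: L = W = m·g = 1580 × 9.81 = 15500 N.
From L = ½ρV²S·CL,max = W: V_stall = √(2W/(ρSCL,max)) = √(2·15500/(1·12.8·1.99))
V_stall = √1217 = 34.9 m/s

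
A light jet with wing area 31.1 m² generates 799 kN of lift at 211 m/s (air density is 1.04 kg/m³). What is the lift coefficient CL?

From L = ½ρv²S·CL, rearranging gives CL = 2L/(ρv²S).
CL = 2 × 7.99×10^5 / (1.04 × 211² × 31.1) = 1.11

CL = 1.11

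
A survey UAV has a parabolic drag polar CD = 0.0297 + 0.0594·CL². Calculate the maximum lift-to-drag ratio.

(L/D)max = 11.9

For CD = CD0 + K·CL², (L/D)max occurs at CL* = √(CD0/K) and equals 1/(2√(K·CD0)).
(L/D)max = 1/(2√(0.0594 × 0.0297)) = 1/(2 × 0.042) = 11.9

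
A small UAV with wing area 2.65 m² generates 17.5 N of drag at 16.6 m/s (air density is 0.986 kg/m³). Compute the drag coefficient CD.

From D = ½ρv²S·CD, rearranging gives CD = 2D/(ρv²S).
CD = 2 × 17.5 / (0.986 × 16.6² × 2.65) = 0.0486

CD = 0.0486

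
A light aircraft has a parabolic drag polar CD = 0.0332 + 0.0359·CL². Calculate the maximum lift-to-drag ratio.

For CD = CD0 + K·CL², (L/D)max occurs at CL* = √(CD0/K) and equals 1/(2√(K·CD0)).
(L/D)max = 1/(2√(0.0359 × 0.0332)) = 1/(2 × 0.03452) = 14.5

(L/D)max = 14.5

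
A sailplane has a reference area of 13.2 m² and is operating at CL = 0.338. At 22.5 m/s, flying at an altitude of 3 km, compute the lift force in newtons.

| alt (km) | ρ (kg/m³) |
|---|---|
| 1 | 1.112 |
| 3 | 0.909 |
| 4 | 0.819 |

L = 1030 N

At 3 km, from the table: ρ = 0.909 kg/m³.
Dynamic pressure q = ½ρv² = ½ × 0.909 × 22.5² = 230.1 Pa.
L = q·S·CL = 230.1 × 13.2 × 0.338 = 1030 N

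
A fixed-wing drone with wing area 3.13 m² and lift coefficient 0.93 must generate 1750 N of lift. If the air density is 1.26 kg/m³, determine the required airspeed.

v = 30.9 m/s

L = ½ρv²S·CL ⇒ v = √(2L/(ρ·S·CL))
v = √(2 × 1750 / (1.26 × 3.13 × 0.93)) = √954.3 = 30.9 m/s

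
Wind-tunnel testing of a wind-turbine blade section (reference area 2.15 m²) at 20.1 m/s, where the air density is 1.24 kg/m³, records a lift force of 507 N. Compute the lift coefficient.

CL = 0.941

From L = ½ρv²S·CL, rearranging gives CL = 2L/(ρv²S).
CL = 2 × 507 / (1.24 × 20.1² × 2.15) = 0.941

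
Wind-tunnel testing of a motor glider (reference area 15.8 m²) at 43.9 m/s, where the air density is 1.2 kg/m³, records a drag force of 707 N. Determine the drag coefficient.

From D = ½ρv²S·CD, rearranging gives CD = 2D/(ρv²S).
CD = 2 × 707 / (1.2 × 43.9² × 15.8) = 0.0387

CD = 0.0387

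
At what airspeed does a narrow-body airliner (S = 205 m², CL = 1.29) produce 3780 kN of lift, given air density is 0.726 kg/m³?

L = ½ρv²S·CL ⇒ v = √(2L/(ρ·S·CL))
v = √(2 × 3.78×10^6 / (0.726 × 205 × 1.29)) = √39380 = 198 m/s

v = 198 m/s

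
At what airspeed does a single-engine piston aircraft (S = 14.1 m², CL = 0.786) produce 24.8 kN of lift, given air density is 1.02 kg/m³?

v = 66.2 m/s

L = ½ρv²S·CL ⇒ v = √(2L/(ρ·S·CL))
v = √(2 × 24800 / (1.02 × 14.1 × 0.786)) = √4388 = 66.2 m/s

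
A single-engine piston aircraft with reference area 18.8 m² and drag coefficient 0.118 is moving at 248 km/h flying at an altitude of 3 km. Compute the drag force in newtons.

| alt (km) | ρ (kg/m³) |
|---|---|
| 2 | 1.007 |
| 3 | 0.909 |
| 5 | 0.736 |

D = 4780 N

At 3 km, from the table: ρ = 0.909 kg/m³.
Convert speed: v = 248 km/h ÷ 3.6 = 68.89 m/s.
Dynamic pressure q = ½ρv² = ½ × 0.909 × 68.89² = 2157 Pa.
D = q·S·CD = 2157 × 18.8 × 0.118 = 4780 N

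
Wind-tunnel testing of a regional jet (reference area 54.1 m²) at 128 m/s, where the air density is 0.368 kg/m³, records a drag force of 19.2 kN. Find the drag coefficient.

From D = ½ρv²S·CD, rearranging gives CD = 2D/(ρv²S).
CD = 2 × 19200 / (0.368 × 128² × 54.1) = 0.118

CD = 0.118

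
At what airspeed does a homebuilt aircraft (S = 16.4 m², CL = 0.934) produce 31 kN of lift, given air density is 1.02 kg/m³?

L = ½ρv²S·CL ⇒ v = √(2L/(ρ·S·CL))
v = √(2 × 31000 / (1.02 × 16.4 × 0.934)) = √3968 = 63 m/s

v = 63 m/s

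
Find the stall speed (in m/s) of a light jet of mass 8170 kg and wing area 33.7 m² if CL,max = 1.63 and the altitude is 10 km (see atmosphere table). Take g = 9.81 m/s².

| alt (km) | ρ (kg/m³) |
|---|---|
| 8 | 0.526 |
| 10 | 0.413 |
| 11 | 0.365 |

V_stall = 84.1 m/s

At 10 km, from the table: ρ = 0.413 kg/m³.
Weight W = mg = 8170 × 9.81 = 80150 N.
V_stall = √(2W/(ρ·S·CL,max)) = √(2 × 80150 / (0.413 × 33.7 × 1.63))
V_stall = √7066 = 84.1 m/s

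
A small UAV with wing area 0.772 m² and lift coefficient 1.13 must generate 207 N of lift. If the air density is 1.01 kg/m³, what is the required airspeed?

L = ½ρv²S·CL ⇒ v = √(2L/(ρ·S·CL))
v = √(2 × 207 / (1.01 × 0.772 × 1.13)) = √469.9 = 21.7 m/s

v = 21.7 m/s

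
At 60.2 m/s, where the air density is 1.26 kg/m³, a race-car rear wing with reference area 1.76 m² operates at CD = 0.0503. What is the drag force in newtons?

D = 202 N

D = ½ρv²S·CD = ½ × 1.26 × 60.2² × 1.76 × 0.0503 = 202 N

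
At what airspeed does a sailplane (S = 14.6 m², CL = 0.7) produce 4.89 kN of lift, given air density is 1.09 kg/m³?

v = 29.6 m/s

L = ½ρv²S·CL ⇒ v = √(2L/(ρ·S·CL))
v = √(2 × 4890 / (1.09 × 14.6 × 0.7)) = √877.9 = 29.6 m/s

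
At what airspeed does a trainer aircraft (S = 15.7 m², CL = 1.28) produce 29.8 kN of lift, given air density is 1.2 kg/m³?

v = 49.7 m/s

L = ½ρv²S·CL ⇒ v = √(2L/(ρ·S·CL))
v = √(2 × 29800 / (1.2 × 15.7 × 1.28)) = √2471 = 49.7 m/s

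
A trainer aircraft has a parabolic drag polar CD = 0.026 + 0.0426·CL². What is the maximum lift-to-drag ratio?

(L/D)max = 15

For CD = CD0 + K·CL², (L/D)max occurs at CL* = √(CD0/K) and equals 1/(2√(K·CD0)).
(L/D)max = 1/(2√(0.0426 × 0.026)) = 1/(2 × 0.03328) = 15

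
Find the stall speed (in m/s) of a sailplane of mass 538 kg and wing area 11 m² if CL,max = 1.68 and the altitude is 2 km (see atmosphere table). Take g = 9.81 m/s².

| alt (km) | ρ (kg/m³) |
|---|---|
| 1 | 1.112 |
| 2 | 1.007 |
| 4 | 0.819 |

V_stall = 23.8 m/s

At 2 km, from the table: ρ = 1.007 kg/m³.
Weight W = mg = 538 × 9.81 = 5278 N.
V_stall = √(2W/(ρ·S·CL,max)) = √(2 × 5278 / (1.007 × 11 × 1.68))
V_stall = √567.2 = 23.8 m/s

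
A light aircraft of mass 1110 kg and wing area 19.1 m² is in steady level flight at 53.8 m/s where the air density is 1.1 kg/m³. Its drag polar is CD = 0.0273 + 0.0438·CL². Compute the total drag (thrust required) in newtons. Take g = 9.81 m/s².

Weight W = mg = 1110 × 9.81 = 10889 N; in level flight L = W.
q = ½ρv² = ½ × 1.1 × 53.8² = 1592 Pa.
Required CL = L/(qS) = 10889/(1592·19.1) = 0.3581.
CD = 0.0273 + 0.0438 × 0.3581² = 0.03292.
D = q·S·CD = 1592 × 19.1 × 0.03292 = 1001 N

D = 1000 N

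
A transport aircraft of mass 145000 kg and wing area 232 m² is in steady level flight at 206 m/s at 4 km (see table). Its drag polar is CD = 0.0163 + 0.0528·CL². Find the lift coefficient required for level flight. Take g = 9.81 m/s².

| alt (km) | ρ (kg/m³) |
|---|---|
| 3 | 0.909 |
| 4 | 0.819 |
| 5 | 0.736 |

CL = 0.353

At 4 km, from the table: ρ = 0.819 kg/m³.
Level flight ⇒ L = W = m·g = 145000 × 9.81 = 1.4224×10^6 N.
q = ½ρv² = ½ × 0.819 × 206² = 17380 Pa.
CL = 2W/(ρv²S) = 2×1.4224×10^6/(0.819×206²×232) = 0.3528.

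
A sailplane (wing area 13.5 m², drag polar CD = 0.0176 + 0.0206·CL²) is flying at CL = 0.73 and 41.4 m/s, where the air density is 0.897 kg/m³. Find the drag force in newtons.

CD = 0.0176 + 0.0206 × 0.73² = 0.02858
D = ½ρv²S·CD = ½ × 0.897 × 41.4² × 13.5 × 0.02858 = 297 N

D = 297 N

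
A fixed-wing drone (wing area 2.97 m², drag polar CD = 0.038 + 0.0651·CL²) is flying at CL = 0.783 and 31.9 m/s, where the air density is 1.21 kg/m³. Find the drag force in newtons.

CD = 0.038 + 0.0651 × 0.783² = 0.07791
D = ½ρv²S·CD = ½ × 1.21 × 31.9² × 2.97 × 0.07791 = 142 N

D = 142 N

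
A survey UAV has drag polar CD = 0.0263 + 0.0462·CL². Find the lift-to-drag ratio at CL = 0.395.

CD = 0.0263 + 0.0462 × 0.395² = 0.03351
L/D = CL/CD = 0.395 / 0.03351 = 11.8

L/D = 11.8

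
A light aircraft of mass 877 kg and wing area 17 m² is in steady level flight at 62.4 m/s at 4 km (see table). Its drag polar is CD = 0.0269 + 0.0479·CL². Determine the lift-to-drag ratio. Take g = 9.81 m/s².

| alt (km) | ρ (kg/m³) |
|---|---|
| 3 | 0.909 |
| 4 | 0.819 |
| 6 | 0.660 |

At 4 km, from the table: ρ = 0.819 kg/m³.
Level flight ⇒ L = W = m·g = 877 × 9.81 = 8603.4 N.
q = ½ρv² = ½ × 0.819 × 62.4² = 1594 Pa.
CL = 2W/(ρv²S) = 2×8603.4/(0.819×62.4²×17) = 0.3174.
CD = 0.0269 + 0.0479 × 0.3174² = 0.03173.
L/D = CL/CD = 0.3174 / 0.03173 = 10

L/D = 10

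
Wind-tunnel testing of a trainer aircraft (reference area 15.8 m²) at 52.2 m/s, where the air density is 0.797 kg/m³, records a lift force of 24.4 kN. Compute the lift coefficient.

From L = ½ρv²S·CL, rearranging gives CL = 2L/(ρv²S).
CL = 2 × 24400 / (0.797 × 52.2² × 15.8) = 1.42

CL = 1.42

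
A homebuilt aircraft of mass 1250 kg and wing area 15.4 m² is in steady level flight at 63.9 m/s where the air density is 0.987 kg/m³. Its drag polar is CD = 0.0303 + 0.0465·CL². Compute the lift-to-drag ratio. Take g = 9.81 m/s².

Level flight ⇒ L = W = m·g = 1250 × 9.81 = 12262 N.
Dynamic pressure q = 0.5 × 0.987 × 63.9² = 2015 Pa.
CL = W/(q·S) = 12262 / (2015 × 15.4) = 0.3952.
CD = 0.0303 + 0.0465 × 0.3952² = 0.03756.
L/D = CL/CD = 0.3952 / 0.03756 = 10.5

L/D = 10.5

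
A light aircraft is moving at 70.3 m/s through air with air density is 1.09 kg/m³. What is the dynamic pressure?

q = 2690 Pa

q = ½ρv² = ½ × 1.09 × 70.3² = 2690 Pa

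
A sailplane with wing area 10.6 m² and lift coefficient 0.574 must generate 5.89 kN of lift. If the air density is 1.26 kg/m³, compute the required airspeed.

v = 39.2 m/s

L = ½ρv²S·CL ⇒ v = √(2L/(ρ·S·CL))
v = √(2 × 5890 / (1.26 × 10.6 × 0.574)) = √1537 = 39.2 m/s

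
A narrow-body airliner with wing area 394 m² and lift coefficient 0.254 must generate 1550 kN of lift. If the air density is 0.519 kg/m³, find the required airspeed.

v = 244 m/s

L = ½ρv²S·CL ⇒ v = √(2L/(ρ·S·CL))
v = √(2 × 1.55×10^6 / (0.519 × 394 × 0.254)) = √59680 = 244 m/s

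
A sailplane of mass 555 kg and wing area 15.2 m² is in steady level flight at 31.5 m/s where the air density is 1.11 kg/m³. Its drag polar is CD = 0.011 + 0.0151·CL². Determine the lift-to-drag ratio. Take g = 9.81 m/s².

L/D = 37.4

Weight W = mg = 555 × 9.81 = 5444.6 N; in level flight L = W.
Dynamic pressure q = 0.5 × 1.11 × 31.5² = 550.7 Pa.
Required CL = L/(qS) = 5444.6/(550.7·15.2) = 0.6504.
CD = 0.011 + 0.0151 × 0.6504² = 0.01739.
L/D = CL/CD = 0.6504 / 0.01739 = 37.4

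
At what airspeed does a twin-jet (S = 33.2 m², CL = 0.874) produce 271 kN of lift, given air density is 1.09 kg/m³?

L = ½ρv²S·CL ⇒ v = √(2L/(ρ·S·CL))
v = √(2 × 2.71×10^5 / (1.09 × 33.2 × 0.874)) = √17140 = 131 m/s

v = 131 m/s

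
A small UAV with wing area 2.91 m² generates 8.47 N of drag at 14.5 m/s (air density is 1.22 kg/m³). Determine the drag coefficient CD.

CD = 0.0227

From D = ½ρv²S·CD, rearranging gives CD = 2D/(ρv²S).
CD = 2 × 8.47 / (1.22 × 14.5² × 2.91) = 0.0227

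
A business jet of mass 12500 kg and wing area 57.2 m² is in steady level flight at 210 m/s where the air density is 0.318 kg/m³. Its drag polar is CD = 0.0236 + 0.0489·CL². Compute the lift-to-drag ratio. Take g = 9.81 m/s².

L/D = 10.9

Weight W = mg = 12500 × 9.81 = 1.2262×10^5 N; in level flight L = W.
q = ½ρv² = ½ × 0.318 × 210² = 7012 Pa.
CL = 2W/(ρv²S) = 2×1.2262×10^5/(0.318×210²×57.2) = 0.3057.
CD = 0.0236 + 0.0489 × 0.3057² = 0.02817.
L/D = CL/CD = 0.3057 / 0.02817 = 10.9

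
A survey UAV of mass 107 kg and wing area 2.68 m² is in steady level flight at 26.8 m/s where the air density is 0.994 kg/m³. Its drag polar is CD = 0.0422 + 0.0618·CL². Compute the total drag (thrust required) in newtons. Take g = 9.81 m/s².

Level flight ⇒ L = W = m·g = 107 × 9.81 = 1049.7 N.
Dynamic pressure q = 0.5 × 0.994 × 26.8² = 357 Pa.
CL = W/(q·S) = 1049.7 / (357 × 2.68) = 1.097.
CD = 0.0422 + 0.0618 × 1.097² = 0.1166.
D = q·S·CD = 357 × 2.68 × 0.1166 = 111.5 N

D = 112 N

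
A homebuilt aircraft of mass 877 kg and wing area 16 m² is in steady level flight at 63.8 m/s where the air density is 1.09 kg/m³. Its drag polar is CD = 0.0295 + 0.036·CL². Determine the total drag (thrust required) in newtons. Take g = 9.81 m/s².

D = 1120 N

Weight W = mg = 877 × 9.81 = 8603.4 N; in level flight L = W.
Dynamic pressure q = 0.5 × 1.09 × 63.8² = 2218 Pa.
Required CL = L/(qS) = 8603.4/(2218·16) = 0.2424.
CD = 0.0295 + 0.036 × 0.2424² = 0.03162.
D = q·S·CD = 2218 × 16 × 0.03162 = 1122 N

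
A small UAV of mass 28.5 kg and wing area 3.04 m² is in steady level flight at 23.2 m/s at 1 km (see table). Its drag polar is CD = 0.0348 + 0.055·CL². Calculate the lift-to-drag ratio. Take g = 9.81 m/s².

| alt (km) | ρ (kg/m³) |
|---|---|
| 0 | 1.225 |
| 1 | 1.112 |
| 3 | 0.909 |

At 1 km, from the table: ρ = 1.112 kg/m³.
Weight W = mg = 28.5 × 9.81 = 279.59 N; in level flight L = W.
Dynamic pressure q = 0.5 × 1.112 × 23.2² = 299.3 Pa.
Required CL = L/(qS) = 279.59/(299.3·3.04) = 0.3073.
CD = 0.0348 + 0.055 × 0.3073² = 0.03999.
L/D = CL/CD = 0.3073 / 0.03999 = 7.68

L/D = 7.68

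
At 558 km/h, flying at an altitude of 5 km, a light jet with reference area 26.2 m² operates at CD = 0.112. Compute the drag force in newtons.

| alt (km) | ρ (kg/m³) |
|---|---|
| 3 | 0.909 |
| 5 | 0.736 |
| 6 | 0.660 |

At 5 km, from the table: ρ = 0.736 kg/m³.
Convert speed: v = 558 km/h ÷ 3.6 = 155 m/s.
Dynamic pressure q = ½ρv² = ½ × 0.736 × 155² = 8841 Pa.
D = q·S·CD = 8841 × 26.2 × 0.112 = 25900 N ≈ 25.9 kN

D = 25900 N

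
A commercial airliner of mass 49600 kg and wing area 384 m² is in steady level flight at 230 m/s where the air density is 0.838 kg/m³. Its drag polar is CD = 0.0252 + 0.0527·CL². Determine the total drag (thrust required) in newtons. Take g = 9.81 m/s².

D = 2.16×10^5 N

Weight W = mg = 49600 × 9.81 = 4.8658×10^5 N; in level flight L = W.
Dynamic pressure q = 0.5 × 0.838 × 230² = 22170 Pa.
CL = W/(q·S) = 4.8658×10^5 / (22170 × 384) = 0.05717.
CD = 0.0252 + 0.0527 × 0.05717² = 0.02537.
D = q·S·CD = 22170 × 384 × 0.02537 = 2.16×10^5 N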